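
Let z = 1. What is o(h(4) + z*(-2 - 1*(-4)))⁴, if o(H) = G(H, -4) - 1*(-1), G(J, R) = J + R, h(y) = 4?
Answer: 81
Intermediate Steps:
o(H) = -3 + H (o(H) = (H - 4) - 1*(-1) = (-4 + H) + 1 = -3 + H)
o(h(4) + z*(-2 - 1*(-4)))⁴ = (-3 + (4 + 1*(-2 - 1*(-4))))⁴ = (-3 + (4 + 1*(-2 + 4)))⁴ = (-3 + (4 + 1*2))⁴ = (-3 + (4 + 2))⁴ = (-3 + 6)⁴ = 3⁴ = 81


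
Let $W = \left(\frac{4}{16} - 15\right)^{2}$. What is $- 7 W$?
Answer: $- \frac{24367}{16} \approx -1522.9$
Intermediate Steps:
$W = \frac{3481}{16}$ ($W = \left(4 \cdot \frac{1}{16} - 15\right)^{2} = \left(\frac{1}{4} - 15\right)^{2} = \left(- \frac{59}{4}\right)^{2} = \frac{3481}{16} \approx 217.56$)
$- 7 W = \left(-7\right) \frac{3481}{16} = - \frac{24367}{16}$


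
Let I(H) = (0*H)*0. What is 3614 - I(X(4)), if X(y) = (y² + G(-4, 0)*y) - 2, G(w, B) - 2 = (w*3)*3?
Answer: 3614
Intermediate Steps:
G(w, B) = 2 + 9*w (G(w, B) = 2 + (w*3)*3 = 2 + (3*w)*3 = 2 + 9*w)
X(y) = -2 + y² - 34*y (X(y) = (y² + (2 + 9*(-4))*y) - 2 = (y² + (2 - 36)*y) - 2 = (y² - 34*y) - 2 = -2 + y² - 34*y)
I(H) = 0 (I(H) = 0*0 = 0)
3614 - I(X(4)) = 3614 - 1*0 = 3614 + 0 = 3614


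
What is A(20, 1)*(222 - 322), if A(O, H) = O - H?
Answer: -1900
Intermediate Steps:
A(20, 1)*(222 - 322) = (20 - 1*1)*(222 - 322) = (20 - 1)*(-100) = 19*(-100) = -1900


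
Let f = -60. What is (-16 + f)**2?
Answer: 5776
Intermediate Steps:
(-16 + f)**2 = (-16 - 60)**2 = (-76)**2 = 5776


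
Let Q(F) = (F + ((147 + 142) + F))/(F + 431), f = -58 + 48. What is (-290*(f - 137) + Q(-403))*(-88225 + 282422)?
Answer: 231700907231/28 ≈ 8.2750e+9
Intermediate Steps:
f = -10
Q(F) = (289 + 2*F)/(431 + F) (Q(F) = (F + (289 + F))/(431 + F) = (289 + 2*F)/(431 + F))
(-290*(f - 137) + Q(-403))*(-88225 + 282422) = (-290*(-10 - 137) + (289 + 2*(-403))/(431 - 403))*(-88225 + 282422) = (-290*(-147) + (289 - 806)/28)*194197 = (42630 + (1/28)*(-517))*194197 = (42630 - 517/28)*194197 = (1193123/28)*194197 = 231700907231/28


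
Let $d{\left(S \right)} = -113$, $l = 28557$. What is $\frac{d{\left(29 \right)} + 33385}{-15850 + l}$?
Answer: $\frac{33272}{12707} \approx 2.6184$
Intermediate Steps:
$\frac{d{\left(29 \right)} + 33385}{-15850 + l} = \frac{-113 + 33385}{-15850 + 28557} = \frac{33272}{12707}$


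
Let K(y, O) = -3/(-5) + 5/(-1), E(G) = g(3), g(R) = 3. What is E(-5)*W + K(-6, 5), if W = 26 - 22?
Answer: 38/5 ≈ 7.6000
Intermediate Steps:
W = 4
E(G) = 3
K(y, O) = -22/5 (K(y, O) = -3*(-⅕) + 5*(-1) = ⅗ - 5 = -22/5)
E(-5)*W + K(-6, 5) = 3*4 - 22/5 = 12 - 22/5 = 38/5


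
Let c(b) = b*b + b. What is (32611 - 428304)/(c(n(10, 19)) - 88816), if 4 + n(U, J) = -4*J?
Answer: 395693/82496 ≈ 4.7965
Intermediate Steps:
n(U, J) = -4 - 4*J
c(b) = b + b² (c(b) = b² + b = b + b²)
(32611 - 428304)/(c(n(10, 19)) - 88816) = (32611 - 428304)/((-4 - 4*19)*(1 + (-4 - 4*19)) - 88816) = -395693/((-4 - 76)*(1 + (-4 - 76)) - 88816) = -395693/(-80*(1 - 80) - 88816) = -395693/(-80*(-79) - 88816) = -395693/(6320 - 88816) = -395693/(-82496) = -395693*(-1/82496) = 395693/82496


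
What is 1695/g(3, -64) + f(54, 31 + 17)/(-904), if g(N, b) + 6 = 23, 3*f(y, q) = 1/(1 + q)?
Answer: 225245143/2259096 ≈ 99.706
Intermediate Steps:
f(y, q) = 1/(3*(1 + q))
g(N, b) = 17 (g(N, b) = -6 + 23 = 17)
1695/g(3, -64) + f(54, 31 + 17)/(-904) = 1695/17 + (1/(3*(1 + (31 + 17))))/(-904) = 1695*(1/17) + (1/(3*(1 + 48)))*(-1/904) = 1695/17 + ((⅓)/49)*(-1/904) = 1695/17 + ((⅓)*(1/49))*(-1/904) = 1695/17 + (1/147)*(-1/904) = 1695/17 - 1/132888 = 225245143/2259096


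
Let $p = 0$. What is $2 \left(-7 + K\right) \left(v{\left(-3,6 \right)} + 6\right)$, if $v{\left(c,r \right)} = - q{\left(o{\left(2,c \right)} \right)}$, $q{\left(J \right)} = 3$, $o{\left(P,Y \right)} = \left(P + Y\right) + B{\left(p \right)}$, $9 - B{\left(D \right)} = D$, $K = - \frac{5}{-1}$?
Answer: $-12$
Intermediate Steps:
$K = 5$ ($K = \left(-5\right) \left(-1\right) = 5$)
$B{\left(D \right)} = 9 - D$
$o{\left(P,Y \right)} = 9 + P + Y$ ($o{\left(P,Y \right)} = \left(P + Y\right) + \left(9 - 0\right) = \left(P + Y\right) + \left(9 + 0\right) = \left(P + Y\right) + 9 = 9 + P + Y$)
$v{\left(c,r \right)} = -3$ ($v{\left(c,r \right)} = \left(-1\right) 3 = -3$)
$2 \left(-7 + K\right) \left(v{\left(-3,6 \right)} + 6\right) = 2 \left(-7 + 5\right) \left(-3 + 6\right) = 2 \left(\left(-2\right) 3\right) = 2 \left(-6\right) = -12$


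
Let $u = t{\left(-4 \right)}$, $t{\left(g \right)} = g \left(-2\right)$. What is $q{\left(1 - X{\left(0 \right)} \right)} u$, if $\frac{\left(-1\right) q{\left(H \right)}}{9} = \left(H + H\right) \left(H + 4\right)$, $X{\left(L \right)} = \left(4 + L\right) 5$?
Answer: $-41040$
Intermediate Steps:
$t{\left(g \right)} = - 2 g$
$X{\left(L \right)} = 20 + 5 L$
$q{\left(H \right)} = - 18 H \left(4 + H\right)$ ($q{\left(H \right)} = - 9 \left(H + H\right) \left(H + 4\right) = - 9 \cdot 2 H \left(4 + H\right) = - 18 H \left(4 + H\right)$)
$u = 8$ ($u = \left(-2\right) \left(-4\right) = 8$)
$q{\left(1 - X{\left(0 \right)} \right)} u = - 18 \left(1 - \left(20 + 5 \cdot 0\right)\right) \left(4 + \left(1 - \left(20 + 5 \cdot 0\right)\right)\right) 8 = - 18 \left(1 - \left(20 + 0\right)\right) \left(4 + \left(1 - \left(20 + 0\right)\right)\right) 8 = - 18 \left(1 - 20\right) \left(4 + \left(1 - 20\right)\right) 8 = \left(-18\right) \left(-19\right) \left(4 - 19\right) 8 = \left(-18\right) \left(-19\right) \left(-15\right) 8 = \left(-5130\right) 8 = -41040$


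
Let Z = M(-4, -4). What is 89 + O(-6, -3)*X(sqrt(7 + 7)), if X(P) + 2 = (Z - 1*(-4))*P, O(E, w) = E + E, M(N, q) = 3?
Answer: 113 - 84*sqrt(14) ≈ -201.30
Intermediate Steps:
Z = 3
O(E, w) = 2*E
X(P) = -2 + 7*P (X(P) = -2 + (3 - 1*(-4))*P = -2 + (3 + 4)*P = -2 + 7*P)
89 + O(-6, -3)*X(sqrt(7 + 7)) = 89 + (2*(-6))*(-2 + 7*sqrt(7 + 7)) = 89 - 12*(-2 + 7*sqrt(14)) = 89 + (24 - 84*sqrt(14)) = 113 - 84*sqrt(14)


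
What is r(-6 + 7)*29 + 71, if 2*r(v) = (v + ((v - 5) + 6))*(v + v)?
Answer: 158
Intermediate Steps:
r(v) = v*(1 + 2*v) (r(v) = ((v + ((v - 5) + 6))*(v + v))/2 = ((v + ((-5 + v) + 6))*(2*v))/2 = ((v + (1 + v))*(2*v))/2 = ((1 + 2*v)*(2*v))/2 = (2*v*(1 + 2*v))/2 = v*(1 + 2*v))
r(-6 + 7)*29 + 71 = ((-6 + 7)*(1 + 2*(-6 + 7)))*29 + 71 = (1*(1 + 2*1))*29 + 71 = (1*(1 + 2))*29 + 71 = (1*3)*29 + 71 = 3*29 + 71 = 87 + 71 = 158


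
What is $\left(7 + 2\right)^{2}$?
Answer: $81$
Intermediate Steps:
$\left(7 + 2\right)^{2} = 9^{2} = 81$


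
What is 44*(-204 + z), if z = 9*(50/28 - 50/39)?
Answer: -798666/91 ≈ -8776.5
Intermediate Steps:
z = 825/182 (z = 9*(50*(1/28) - 50*1/39) = 9*(25/14 - 50/39) = 9*(275/546) = 825/182 ≈ 4.5330)
44*(-204 + z) = 44*(-204 + 825/182) = 44*(-36303/182) = -798666/91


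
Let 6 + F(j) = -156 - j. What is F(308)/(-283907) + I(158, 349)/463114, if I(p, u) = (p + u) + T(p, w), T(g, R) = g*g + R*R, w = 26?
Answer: 7640979909/131481306398 ≈ 0.058115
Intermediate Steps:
T(g, R) = R² + g² (T(g, R) = g² + R² = R² + g²)
F(j) = -162 - j (F(j) = -6 + (-156 - j) = -162 - j)
I(p, u) = 676 + p + u + p² (I(p, u) = (p + u) + (26² + p²) = (p + u) + (676 + p²) = 676 + p + u + p²)
F(308)/(-283907) + I(158, 349)/463114 = (-162 - 1*308)/(-283907) + (676 + 158 + 349 + 158²)/463114 = (-162 - 308)*(-1/283907) + (676 + 158 + 349 + 24964)*(1/463114) = -470*(-1/283907) + 26147*(1/463114) = 470/283907 + 26147/463114 = 7640979909/131481306398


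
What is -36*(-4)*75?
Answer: 10800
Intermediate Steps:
-36*(-4)*75 = 144*75 = 10800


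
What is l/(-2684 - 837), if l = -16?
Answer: 16/3521 ≈ 0.0045442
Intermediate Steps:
l/(-2684 - 837) = -16/(-2684 - 837) = -16/(-3521) = -16*(-1/3521) = 16/3521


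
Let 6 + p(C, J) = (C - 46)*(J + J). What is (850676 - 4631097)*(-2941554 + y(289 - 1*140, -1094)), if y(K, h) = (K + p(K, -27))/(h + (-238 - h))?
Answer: 2646613892286293/238 ≈ 1.1120e+13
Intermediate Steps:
p(C, J) = -6 + 2*J*(-46 + C) (p(C, J) = -6 + (C - 46)*(J + J) = -6 + (-46 + C)*(2*J) = -6 + 2*J*(-46 + C))
y(K, h) = -177/17 + 53*K/238 (y(K, h) = (K + (-6 - 92*(-27) + 2*K*(-27)))/(h + (-238 - h)) = (K + (-6 + 2484 - 54*K))/(-238) = (K + (2478 - 54*K))*(-1/238) = (2478 - 53*K)*(-1/238) = -177/17 + 53*K/238)
(850676 - 4631097)*(-2941554 + y(289 - 1*140, -1094)) = (850676 - 4631097)*(-2941554 + (-177/17 + 53*(289 - 1*140)/238)) = -3780421*(-2941554 + (-177/17 + 53*(289 - 140)/238)) = -3780421*(-2941554 + (-177/17 + (53/238)*149)) = -3780421*(-2941554 + (-177/17 + 7897/238)) = -3780421*(-2941554 + 5419/238) = -3780421*(-700084433/238) = 2646613892286293/238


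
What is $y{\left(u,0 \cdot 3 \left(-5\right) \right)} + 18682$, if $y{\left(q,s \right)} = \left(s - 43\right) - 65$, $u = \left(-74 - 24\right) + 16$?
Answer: $18574$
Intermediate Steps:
$u = -82$ ($u = -98 + 16 = -82$)
$y{\left(q,s \right)} = -108 + s$ ($y{\left(q,s \right)} = \left(-43 + s\right) - 65 = -108 + s$)
$y{\left(u,0 \cdot 3 \left(-5\right) \right)} + 18682 = \left(-108 + 0 \cdot 3 \left(-5\right)\right) + 18682 = \left(-108 + 0 \left(-5\right)\right) + 18682 = \left(-108 + 0\right) + 18682 = -108 + 18682 = 18574$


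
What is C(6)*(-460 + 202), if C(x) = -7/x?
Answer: 301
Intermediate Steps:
C(6)*(-460 + 202) = (-7/6)*(-460 + 202) = -7*1/6*(-258) = -7/6*(-258) = 301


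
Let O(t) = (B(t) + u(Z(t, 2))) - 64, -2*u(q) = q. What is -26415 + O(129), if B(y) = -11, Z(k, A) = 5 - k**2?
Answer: -18172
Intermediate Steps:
u(q) = -q/2
O(t) = -155/2 + t**2/2 (O(t) = (-11 - (5 - t**2)/2) - 64 = (-11 + (-5/2 + t**2/2)) - 64 = (-27/2 + t**2/2) - 64 = -155/2 + t**2/2)
-26415 + O(129) = -26415 + (-155/2 + (1/2)*129**2) = -26415 + (-155/2 + (1/2)*16641) = -26415 + (-155/2 + 16641/2) = -26415 + 8243 = -18172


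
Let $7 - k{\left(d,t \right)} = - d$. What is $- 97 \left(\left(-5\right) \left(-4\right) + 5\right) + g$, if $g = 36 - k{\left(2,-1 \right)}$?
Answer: $-2398$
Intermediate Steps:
$k{\left(d,t \right)} = 7 + d$ ($k{\left(d,t \right)} = 7 - - d = 7 + d$)
$g = 27$ ($g = 36 - \left(7 + 2\right) = 36 - 9 = 27$)
$- 97 \left(\left(-5\right) \left(-4\right) + 5\right) + g = - 97 \left(\left(-5\right) \left(-4\right) + 5\right) + 27 = - 97 \left(20 + 5\right) + 27 = \left(-97\right) 25 + 27 = -2425 + 27 = -2398$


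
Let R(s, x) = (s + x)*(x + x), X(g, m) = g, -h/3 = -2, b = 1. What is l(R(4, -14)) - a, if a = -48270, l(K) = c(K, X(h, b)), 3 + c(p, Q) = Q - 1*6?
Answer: 48267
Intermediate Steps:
h = 6 (h = -3*(-2) = 6)
R(s, x) = 2*x*(s + x) (R(s, x) = (s + x)*(2*x) = 2*x*(s + x))
c(p, Q) = -9 + Q (c(p, Q) = -3 + (Q - 1*6) = -3 + (Q - 6) = -3 + (-6 + Q) = -9 + Q)
l(K) = -3 (l(K) = -9 + 6 = -3)
l(R(4, -14)) - a = -3 - 1*(-48270) = -3 + 48270 = 48267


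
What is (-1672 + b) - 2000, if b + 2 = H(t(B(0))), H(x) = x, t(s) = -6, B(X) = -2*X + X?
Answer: -3680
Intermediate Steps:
B(X) = -X
b = -8 (b = -2 - 6 = -8)
(-1672 + b) - 2000 = (-1672 - 8) - 2000 = -1680 - 2000 = -3680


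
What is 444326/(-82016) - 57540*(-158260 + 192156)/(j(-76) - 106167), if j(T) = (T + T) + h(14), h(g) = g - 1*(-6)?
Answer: 26652465580661/1453036464 ≈ 18343.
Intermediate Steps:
h(g) = 6 + g (h(g) = g + 6 = 6 + g)
j(T) = 20 + 2*T (j(T) = (T + T) + (6 + 14) = 2*T + 20 = 20 + 2*T)
444326/(-82016) - 57540*(-158260 + 192156)/(j(-76) - 106167) = 444326/(-82016) - 57540*(-158260 + 192156)/((20 + 2*(-76)) - 106167) = 444326*(-1/82016) - 57540*33896/((20 - 152) - 106167) = -222163/41008 - 57540*33896/(-132 - 106167) = -222163/41008 - 57540/((-106299*1/33896)) = -222163/41008 - 57540/(-106299/33896) = -222163/41008 - 57540*(-33896/106299) = -222163/41008 + 650125280/35433 = 26652465580661/1453036464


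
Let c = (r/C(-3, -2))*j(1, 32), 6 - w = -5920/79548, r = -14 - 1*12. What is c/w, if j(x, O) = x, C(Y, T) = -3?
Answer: 86177/60401 ≈ 1.4267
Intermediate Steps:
r = -26 (r = -14 - 12 = -26)
w = 120802/19887 (w = 6 - (-5920)/79548 = 6 - 1*(-1480/19887) = 6 + 1480/19887 = 120802/19887 ≈ 6.0744)
c = 26/3 (c = -26/(-3)*1 = -26*(-⅓)*1 = (26/3)*1 = 26/3 ≈ 8.6667)
c/w = 26/(3*(120802/19887)) = (26/3)*(19887/120802) = 86177/60401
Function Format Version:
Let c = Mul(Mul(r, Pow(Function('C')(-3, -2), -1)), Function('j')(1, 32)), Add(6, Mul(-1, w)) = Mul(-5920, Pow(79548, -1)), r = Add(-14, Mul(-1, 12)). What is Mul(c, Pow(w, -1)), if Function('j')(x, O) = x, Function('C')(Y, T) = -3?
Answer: Rational(86177, 60401) ≈ 1.4267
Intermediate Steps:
r = -26 (r = Add(-14, -12) = -26)
w = Rational(120802, 19887) (w = Add(6, Mul(-1, Mul(-5920, Pow(79548, -1)))) = Add(6, Mul(-1, Mul(-5920, Rational(1, 79548)))) = Add(6, Mul(-1, Rational(-1480, 19887))) = Add(6, Rational(1480, 19887)) = Rational(120802, 19887) ≈ 6.0744)
c = Rational(26, 3) (c = Mul(Mul(-26, Pow(-3, -1)), 1) = Mul(Mul(-26, Rational(-1, 3)), 1) = Mul(Rational(26, 3), 1) = Rational(26, 3) ≈ 8.6667)
Mul(c, Pow(w, -1)) = Mul(Rational(26, 3), Pow(Rational(120802, 19887), -1)) = Mul(Rational(26, 3), Rational(19887, 120802)) = Rational(86177, 60401)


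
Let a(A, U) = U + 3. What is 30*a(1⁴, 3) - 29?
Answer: 151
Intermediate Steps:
a(A, U) = 3 + U
30*a(1⁴, 3) - 29 = 30*(3 + 3) - 29 = 30*6 - 29 = 180 - 29 = 151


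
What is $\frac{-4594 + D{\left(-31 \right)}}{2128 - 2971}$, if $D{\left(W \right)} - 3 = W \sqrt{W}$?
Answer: $\frac{4591}{843} + \frac{31 i \sqrt{31}}{843} \approx 5.446 + 0.20475 i$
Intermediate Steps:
$D{\left(W \right)} = 3 + W^{\frac{3}{2}}$ ($D{\left(W \right)} = 3 + W \sqrt{W} = 3 + W^{\frac{3}{2}}$)
$\frac{-4594 + D{\left(-31 \right)}}{2128 - 2971} = \frac{-4594 + \left(3 + \left(-31\right)^{\frac{3}{2}}\right)}{2128 - 2971} = \frac{-4594 + \left(3 - 31 i \sqrt{31}\right)}{-843} = \left(-4591 - 31 i \sqrt{31}\right) \left(- \frac{1}{843}\right) = \frac{4591}{843} + \frac{31 i \sqrt{31}}{843}$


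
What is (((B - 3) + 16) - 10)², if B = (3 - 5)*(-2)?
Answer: 49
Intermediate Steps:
B = 4 (B = -2*(-2) = 4)
(((B - 3) + 16) - 10)² = (((4 - 3) + 16) - 10)² = ((1 + 16) - 10)² = (17 - 10)² = 7² = 49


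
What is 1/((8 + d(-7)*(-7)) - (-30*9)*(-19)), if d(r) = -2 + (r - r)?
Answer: -1/5108 ≈ -0.00019577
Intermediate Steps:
d(r) = -2 (d(r) = -2 + 0 = -2)
1/((8 + d(-7)*(-7)) - (-30*9)*(-19)) = 1/((8 - 2*(-7)) - (-30*9)*(-19)) = 1/((8 + 14) - (-270)*(-19)) = 1/(22 - 1*5130) = 1/(22 - 5130) = 1/(-5108) = -1/5108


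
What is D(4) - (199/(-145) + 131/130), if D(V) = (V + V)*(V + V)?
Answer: 48531/754 ≈ 64.365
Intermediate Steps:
D(V) = 4*V² (D(V) = (2*V)*(2*V) = 4*V²)
D(4) - (199/(-145) + 131/130) = 4*4² - (199/(-145) + 131/130) = 4*16 - (199*(-1/145) + 131*(1/130)) = 64 - (-199/145 + 131/130) = 64 - 1*(-275/754) = 64 + 275/754 = 48531/754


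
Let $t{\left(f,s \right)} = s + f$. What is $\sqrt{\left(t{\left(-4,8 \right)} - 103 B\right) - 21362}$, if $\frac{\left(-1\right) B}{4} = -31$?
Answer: $i \sqrt{34130} \approx 184.74 i$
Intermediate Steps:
$B = 124$ ($B = \left(-4\right) \left(-31\right) = 124$)
$t{\left(f,s \right)} = f + s$
$\sqrt{\left(t{\left(-4,8 \right)} - 103 B\right) - 21362} = \sqrt{\left(\left(-4 + 8\right) - 12772\right) - 21362} = \sqrt{\left(4 - 12772\right) - 21362} = \sqrt{-12768 - 21362} = \sqrt{-34130} = i \sqrt{34130}$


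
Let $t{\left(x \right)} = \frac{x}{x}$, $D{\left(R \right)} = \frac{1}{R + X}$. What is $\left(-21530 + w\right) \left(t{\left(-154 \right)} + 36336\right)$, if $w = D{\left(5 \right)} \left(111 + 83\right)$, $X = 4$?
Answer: $- \frac{7033971112}{9} \approx -7.8155 \cdot 10^{8}$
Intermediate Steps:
$D{\left(R \right)} = \frac{1}{4 + R}$ ($D{\left(R \right)} = \frac{1}{R + 4} = \frac{1}{4 + R}$)
$t{\left(x \right)} = 1$
$w = \frac{194}{9}$ ($w = \frac{111 + 83}{4 + 5} = \frac{1}{9} \cdot 194 = \frac{194}{9} \approx 21.556$)
$\left(-21530 + w\right) \left(t{\left(-154 \right)} + 36336\right) = \left(-21530 + \frac{194}{9}\right) \left(1 + 36336\right) = \left(- \frac{193576}{9}\right) 36337 = - \frac{7033971112}{9}$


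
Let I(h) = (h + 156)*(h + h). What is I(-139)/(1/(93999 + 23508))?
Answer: -555338082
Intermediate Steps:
I(h) = 2*h*(156 + h) (I(h) = (156 + h)*(2*h) = 2*h*(156 + h))
I(-139)/(1/(93999 + 23508)) = (2*(-139)*(156 - 139))/(1/(93999 + 23508)) = (2*(-139)*17)/(1/117507) = -4726/1/117507 = -4726*117507 = -555338082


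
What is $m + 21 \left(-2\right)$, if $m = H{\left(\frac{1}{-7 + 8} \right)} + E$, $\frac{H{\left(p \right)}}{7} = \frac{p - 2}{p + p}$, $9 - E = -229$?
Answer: $\frac{385}{2} \approx 192.5$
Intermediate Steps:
$E = 238$ ($E = 9 - -229 = 9 + 229 = 238$)
$H{\left(p \right)} = \frac{7 \left(-2 + p\right)}{2 p}$ ($H{\left(p \right)} = 7 \frac{p - 2}{p + p} = 7 \frac{p - 2}{2 p} = 7 \left(-2 + p\right) \frac{1}{2 p} = 7 \frac{-2 + p}{2 p} = \frac{7 \left(-2 + p\right)}{2 p}$)
$m = \frac{469}{2}$ ($m = \left(\frac{7}{2} - \frac{7}{\frac{1}{-7 + 8}}\right) + 238 = \left(\frac{7}{2} - \frac{7}{1^{-1}}\right) + 238 = \left(\frac{7}{2} - \frac{7}{1}\right) + 238 = \left(\frac{7}{2} - 7\right) + 238 = - \frac{7}{2} + 238 = \frac{469}{2} \approx 234.5$)
$m + 21 \left(-2\right) = \frac{469}{2} + 21 \left(-2\right) = \frac{469}{2} - 42 = \frac{385}{2}$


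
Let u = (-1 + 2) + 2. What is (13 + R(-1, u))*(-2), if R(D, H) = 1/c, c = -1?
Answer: -24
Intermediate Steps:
u = 3 (u = 1 + 2 = 3)
R(D, H) = -1 (R(D, H) = 1/(-1) = -1)
(13 + R(-1, u))*(-2) = (13 - 1)*(-2) = 12*(-2) = -24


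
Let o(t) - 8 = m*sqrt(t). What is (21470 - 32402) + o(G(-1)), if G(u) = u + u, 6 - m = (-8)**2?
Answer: -10924 - 58*I*sqrt(2) ≈ -10924.0 - 82.024*I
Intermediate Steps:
m = -58 (m = 6 - 1*(-8)**2 = 6 - 1*64 = 6 - 64 = -58)
G(u) = 2*u
o(t) = 8 - 58*sqrt(t)
(21470 - 32402) + o(G(-1)) = (21470 - 32402) + (8 - 58*I*sqrt(2)) = -10932 + (8 - 58*I*sqrt(2)) = -10924 - 58*I*sqrt(2)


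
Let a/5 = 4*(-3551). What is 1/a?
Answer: -1/71020 ≈ -1.4081e-5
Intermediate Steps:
a = -71020 (a = 5*(4*(-3551)) = 5*(-14204) = -71020)
1/a = 1/(-71020) = -1/71020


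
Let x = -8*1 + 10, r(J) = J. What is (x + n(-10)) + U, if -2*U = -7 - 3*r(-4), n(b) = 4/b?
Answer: -9/10 ≈ -0.90000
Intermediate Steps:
x = 2 (x = -8 + 10 = 2)
U = -5/2 (U = -(-7 - 3*(-4))/2 = -(-7 + 12)/2 = -1/2*5 = -5/2 ≈ -2.5000)
(x + n(-10)) + U = (2 + 4/(-10)) - 5/2 = (2 + 4*(-1/10)) - 5/2 = (2 - 2/5) - 5/2 = 8/5 - 5/2 = -9/10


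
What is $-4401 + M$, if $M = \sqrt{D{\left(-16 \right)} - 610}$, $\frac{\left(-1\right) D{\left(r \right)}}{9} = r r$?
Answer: $-4401 + i \sqrt{2914} \approx -4401.0 + 53.982 i$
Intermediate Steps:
$D{\left(r \right)} = - 9 r^{2}$ ($D{\left(r \right)} = - 9 r r = - 9 r^{2}$)
$M = i \sqrt{2914}$ ($M = \sqrt{- 9 \left(-16\right)^{2} - 610} = \sqrt{\left(-9\right) 256 - 610} = \sqrt{-2304 - 610} = \sqrt{-2914} = i \sqrt{2914} \approx 53.982 i$)
$-4401 + M = -4401 + i \sqrt{2914}$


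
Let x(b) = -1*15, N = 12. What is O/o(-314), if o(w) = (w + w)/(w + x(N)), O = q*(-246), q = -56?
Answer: 1133076/157 ≈ 7217.0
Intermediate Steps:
x(b) = -15
O = 13776 (O = -56*(-246) = 13776)
o(w) = 2*w/(-15 + w) (o(w) = (w + w)/(w - 15) = (2*w)/(-15 + w) = 2*w/(-15 + w))
O/o(-314) = 13776/((2*(-314)/(-15 - 314))) = 13776/((2*(-314)/(-329))) = 13776/((2*(-314)*(-1/329))) = 13776/(628/329) = 13776*(329/628) = 1133076/157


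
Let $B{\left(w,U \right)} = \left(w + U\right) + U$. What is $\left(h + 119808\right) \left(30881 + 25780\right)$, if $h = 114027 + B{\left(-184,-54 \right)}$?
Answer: $13232779923$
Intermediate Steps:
$B{\left(w,U \right)} = w + 2 U$ ($B{\left(w,U \right)} = \left(U + w\right) + U = w + 2 U$)
$h = 113735$ ($h = 114027 + \left(-184 + 2 \left(-54\right)\right) = 114027 - 292 = 113735$)
$\left(h + 119808\right) \left(30881 + 25780\right) = \left(113735 + 119808\right) \left(30881 + 25780\right) = 233543 \cdot 56661 = 13232779923$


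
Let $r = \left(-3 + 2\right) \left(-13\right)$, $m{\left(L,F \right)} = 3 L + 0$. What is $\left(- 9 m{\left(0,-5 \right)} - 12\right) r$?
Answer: $-156$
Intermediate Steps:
$m{\left(L,F \right)} = 3 L$
$r = 13$ ($r = \left(-1\right) \left(-13\right) = 13$)
$\left(- 9 m{\left(0,-5 \right)} - 12\right) r = \left(- 9 \cdot 3 \cdot 0 - 12\right) 13 = \left(\left(-9\right) 0 - 12\right) 13 = \left(0 - 12\right) 13 = \left(-12\right) 13 = -156$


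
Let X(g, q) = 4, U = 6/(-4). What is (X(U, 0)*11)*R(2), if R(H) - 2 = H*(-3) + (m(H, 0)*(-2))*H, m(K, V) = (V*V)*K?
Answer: -176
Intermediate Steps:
U = -3/2 (U = 6*(-¼) = -3/2 ≈ -1.5000)
m(K, V) = K*V² (m(K, V) = V²*K = K*V²)
R(H) = 2 - 3*H (R(H) = 2 + (H*(-3) + ((H*0²)*(-2))*H) = 2 + (-3*H + ((H*0)*(-2))*H) = 2 + (-3*H + (0*(-2))*H) = 2 + (-3*H + 0*H) = 2 + (-3*H + 0) = 2 - 3*H)
(X(U, 0)*11)*R(2) = (4*11)*(2 - 3*2) = 44*(2 - 6) = 44*(-4) = -176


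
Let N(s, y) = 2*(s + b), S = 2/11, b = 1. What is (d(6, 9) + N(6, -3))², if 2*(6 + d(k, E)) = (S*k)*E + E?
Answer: 146689/484 ≈ 303.08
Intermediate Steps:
S = 2/11 (S = 2*(1/11) = 2/11 ≈ 0.18182)
N(s, y) = 2 + 2*s (N(s, y) = 2*(s + 1) = 2*(1 + s) = 2 + 2*s)
d(k, E) = -6 + E/2 + E*k/11 (d(k, E) = -6 + ((2*k/11)*E + E)/2 = -6 + (2*E*k/11 + E)/2 = -6 + (E + 2*E*k/11)/2 = -6 + (E/2 + E*k/11) = -6 + E/2 + E*k/11)
(d(6, 9) + N(6, -3))² = ((-6 + (½)*9 + (1/11)*9*6) + (2 + 2*6))² = ((-6 + 9/2 + 54/11) + (2 + 12))² = (75/22 + 14)² = (383/22)² = 146689/484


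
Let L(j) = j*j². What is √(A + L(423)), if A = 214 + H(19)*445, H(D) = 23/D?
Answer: 3*√3035918534/19 ≈ 8699.9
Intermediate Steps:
A = 14301/19 (A = 214 + (23/19)*445 = 214 + 10235/19 = 14301/19 ≈ 752.68)
L(j) = j³
√(A + L(423)) = √(14301/19 + 423³) = √(14301/19 + 75686967) = √(1438066674/19) = 3*√3035918534/19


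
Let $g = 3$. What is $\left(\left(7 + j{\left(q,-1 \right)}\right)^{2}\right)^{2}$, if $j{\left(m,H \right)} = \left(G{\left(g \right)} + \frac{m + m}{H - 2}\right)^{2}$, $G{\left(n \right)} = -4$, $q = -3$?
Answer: $14641$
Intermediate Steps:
$j{\left(m,H \right)} = \left(-4 + \frac{2 m}{-2 + H}\right)^{2}$ ($j{\left(m,H \right)} = \left(-4 + \frac{m + m}{H - 2}\right)^{2} = \left(-4 + \frac{2 m}{-2 + H}\right)^{2}$)
$\left(\left(7 + j{\left(q,-1 \right)}\right)^{2}\right)^{2} = \left(\left(7 + \frac{4 \left(4 - 3 - -2\right)^{2}}{\left(-2 - 1\right)^{2}}\right)^{2}\right)^{2} = \left(\left(7 + \frac{4 \left(4 - 3 + 2\right)^{2}}{9}\right)^{2}\right)^{2} = \left(\left(7 + 4 \cdot \frac{1}{9} \cdot 3^{2}\right)^{2}\right)^{2} = \left(\left(7 + 4 \cdot \frac{1}{9} \cdot 9\right)^{2}\right)^{2} = \left(\left(7 + 4\right)^{2}\right)^{2} = \left(11^{2}\right)^{2} = 121^{2} = 14641$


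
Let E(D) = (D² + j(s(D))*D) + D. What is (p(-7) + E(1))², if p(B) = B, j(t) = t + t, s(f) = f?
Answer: 9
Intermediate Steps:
j(t) = 2*t
E(D) = D + 3*D² (E(D) = (D² + (2*D)*D) + D = (D² + 2*D²) + D = 3*D² + D = D + 3*D²)
(p(-7) + E(1))² = (-7 + 1*(1 + 3*1))² = (-7 + 1*(1 + 3))² = (-7 + 1*4)² = (-7 + 4)² = (-3)² = 9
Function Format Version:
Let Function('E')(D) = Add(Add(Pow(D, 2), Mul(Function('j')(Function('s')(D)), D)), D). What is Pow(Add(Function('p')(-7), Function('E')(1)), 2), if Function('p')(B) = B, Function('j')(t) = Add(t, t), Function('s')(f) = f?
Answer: 9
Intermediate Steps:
Function('j')(t) = Mul(2, t)
Function('E')(D) = Add(D, Mul(3, Pow(D, 2))) (Function('E')(D) = Add(Add(Pow(D, 2), Mul(Mul(2, D), D)), D) = Add(Add(Pow(D, 2), Mul(2, Pow(D, 2))), D) = Add(Mul(3, Pow(D, 2)), D) = Add(D, Mul(3, Pow(D, 2))))
Pow(Add(Function('p')(-7), Function('E')(1)), 2) = Pow(Add(-7, Mul(1, Add(1, Mul(3, 1)))), 2) = Pow(Add(-7, Mul(1, Add(1, 3))), 2) = Pow(Add(-7, Mul(1, 4)), 2) = Pow(Add(-7, 4), 2) = Pow(-3, 2) = 9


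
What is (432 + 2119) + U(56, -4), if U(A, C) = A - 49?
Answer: 2558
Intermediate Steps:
U(A, C) = -49 + A
(432 + 2119) + U(56, -4) = (432 + 2119) + (-49 + 56) = 2551 + 7 = 2558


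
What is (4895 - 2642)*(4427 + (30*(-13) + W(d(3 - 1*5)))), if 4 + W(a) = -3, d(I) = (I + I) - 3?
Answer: 9079590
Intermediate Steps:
d(I) = -3 + 2*I (d(I) = 2*I - 3 = -3 + 2*I)
W(a) = -7 (W(a) = -4 - 3 = -7)
(4895 - 2642)*(4427 + (30*(-13) + W(d(3 - 1*5)))) = (4895 - 2642)*(4427 + (30*(-13) - 7)) = 2253*(4427 + (-390 - 7)) = 2253*(4427 - 397) = 2253*4030 = 9079590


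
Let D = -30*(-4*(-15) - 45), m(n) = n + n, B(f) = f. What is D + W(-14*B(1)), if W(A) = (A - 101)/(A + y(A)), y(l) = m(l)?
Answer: -18785/42 ≈ -447.26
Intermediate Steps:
m(n) = 2*n
y(l) = 2*l
D = -450 (D = -30*(60 - 45) = -30*15 = -450)
W(A) = (-101 + A)/(3*A) (W(A) = (A - 101)/(A + 2*A) = (-101 + A)/((3*A)) = (-101 + A)*(1/(3*A)) = (-101 + A)/(3*A))
D + W(-14*B(1)) = -450 + (-101 - 14*1)/(3*((-14*1))) = -450 + (⅓)*(-101 - 14)/(-14) = -450 + (⅓)*(-1/14)*(-115) = -450 + 115/42 = -18785/42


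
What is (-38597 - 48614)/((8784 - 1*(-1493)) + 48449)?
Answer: -87211/58726 ≈ -1.4850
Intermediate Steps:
(-38597 - 48614)/((8784 - 1*(-1493)) + 48449) = -87211/((8784 + 1493) + 48449) = -87211/(10277 + 48449) = -87211/58726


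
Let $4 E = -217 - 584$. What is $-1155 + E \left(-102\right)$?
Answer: $\frac{38541}{2} \approx 19271.0$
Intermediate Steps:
$E = - \frac{801}{4}$ ($E = \frac{-217 - 584}{4} = \frac{1}{4} \left(-801\right) = - \frac{801}{4} \approx -200.25$)
$-1155 + E \left(-102\right) = -1155 - - \frac{40851}{2} = -1155 + \frac{40851}{2} = \frac{38541}{2}$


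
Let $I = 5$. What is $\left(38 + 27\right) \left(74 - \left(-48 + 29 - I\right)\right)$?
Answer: $6370$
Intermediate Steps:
$\left(38 + 27\right) \left(74 - \left(-48 + 29 - I\right)\right) = \left(38 + 27\right) \left(74 - \left(-5 - 48 + 29\right)\right) = 65 \left(74 + \left(5 - \left(-48 + 29\right)\right)\right) = 65 \left(74 + \left(5 - -19\right)\right) = 65 \left(74 + \left(5 + 19\right)\right) = 65 \left(74 + 24\right) = 65 \cdot 98 = 6370$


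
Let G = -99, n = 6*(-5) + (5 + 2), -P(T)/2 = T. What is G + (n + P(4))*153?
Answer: -4842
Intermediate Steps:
P(T) = -2*T
n = -23 (n = -30 + 7 = -23)
G + (n + P(4))*153 = -99 + (-23 - 2*4)*153 = -99 + (-23 - 8)*153 = -99 - 31*153 = -99 - 4743 = -4842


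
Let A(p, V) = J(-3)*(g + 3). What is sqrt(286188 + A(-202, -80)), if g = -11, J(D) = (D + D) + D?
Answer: 2*sqrt(71565) ≈ 535.03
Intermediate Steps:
J(D) = 3*D (J(D) = 2*D + D = 3*D)
A(p, V) = 72 (A(p, V) = (3*(-3))*(-11 + 3) = -9*(-8) = 72)
sqrt(286188 + A(-202, -80)) = sqrt(286188 + 72) = sqrt(286260) = 2*sqrt(71565)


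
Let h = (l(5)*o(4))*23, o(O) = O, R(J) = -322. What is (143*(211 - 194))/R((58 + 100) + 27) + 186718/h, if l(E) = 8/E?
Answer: 3248117/2576 ≈ 1260.9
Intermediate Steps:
h = 736/5 (h = ((8/5)*4)*23 = (32/5)*23 = 736/5 ≈ 147.20)
(143*(211 - 194))/R((58 + 100) + 27) + 186718/h = (143*(211 - 194))/(-322) + 186718/(736/5) = (143*17)*(-1/322) + 186718*(5/736) = 2431*(-1/322) + 466795/368 = -2431/322 + 466795/368 = 3248117/2576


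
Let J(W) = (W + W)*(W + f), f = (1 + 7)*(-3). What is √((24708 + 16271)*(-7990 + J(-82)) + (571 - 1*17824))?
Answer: √384939473 ≈ 19620.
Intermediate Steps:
f = -24 (f = 8*(-3) = -24)
J(W) = 2*W*(-24 + W) (J(W) = (W + W)*(W - 24) = (2*W)*(-24 + W) = 2*W*(-24 + W))
√((24708 + 16271)*(-7990 + J(-82)) + (571 - 1*17824)) = √((24708 + 16271)*(-7990 + 2*(-82)*(-24 - 82)) + (571 - 1*17824)) = √(40979*(-7990 + 2*(-82)*(-106)) + (571 - 17824)) = √(40979*(-7990 + 17384) - 17253) = √(40979*9394 - 17253) = √(384956726 - 17253) = √384939473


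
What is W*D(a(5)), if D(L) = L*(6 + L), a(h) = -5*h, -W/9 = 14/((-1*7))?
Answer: 8550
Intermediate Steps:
W = 18 (W = -126/((-1*7)) = -126/(-7) = -126*(-1)/7 = -9*(-2) = 18)
W*D(a(5)) = 18*((-5*5)*(6 - 5*5)) = 18*(-25*(6 - 25)) = 18*(-25*(-19)) = 18*475 = 8550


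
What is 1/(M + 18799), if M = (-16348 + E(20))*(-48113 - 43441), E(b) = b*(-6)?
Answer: 1/1507730071 ≈ 6.6325e-10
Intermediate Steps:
E(b) = -6*b
M = 1507711272 (M = (-16348 - 6*20)*(-48113 - 43441) = (-16348 - 120)*(-91554) = -16468*(-91554) = 1507711272)
1/(M + 18799) = 1/(1507711272 + 18799) = 1/1507730071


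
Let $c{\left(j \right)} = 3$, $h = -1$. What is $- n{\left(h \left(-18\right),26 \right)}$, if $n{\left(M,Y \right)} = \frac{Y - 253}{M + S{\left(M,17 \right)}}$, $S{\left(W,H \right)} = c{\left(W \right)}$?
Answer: $\frac{227}{21} \approx 10.81$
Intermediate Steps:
$S{\left(W,H \right)} = 3$
$n{\left(M,Y \right)} = \frac{-253 + Y}{3 + M}$ ($n{\left(M,Y \right)} = \frac{Y - 253}{M + 3} = \frac{-253 + Y}{3 + M}$)
$- n{\left(h \left(-18\right),26 \right)} = - \frac{-253 + 26}{3 - -18} = - \frac{-227}{3 + 18} = - \frac{-227}{21} = \left(-1\right) \left(- \frac{227}{21}\right) = \frac{227}{21}$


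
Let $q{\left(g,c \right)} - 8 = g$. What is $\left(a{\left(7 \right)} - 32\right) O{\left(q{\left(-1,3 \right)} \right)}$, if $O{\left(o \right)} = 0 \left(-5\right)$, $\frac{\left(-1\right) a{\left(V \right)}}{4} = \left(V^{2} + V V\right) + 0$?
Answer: $0$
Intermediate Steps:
$q{\left(g,c \right)} = 8 + g$
$a{\left(V \right)} = - 8 V^{2}$ ($a{\left(V \right)} = - 4 \left(\left(V^{2} + V V\right) + 0\right) = - 4 \left(\left(V^{2} + V^{2}\right) + 0\right) = - 4 \left(2 V^{2} + 0\right) = - 4 \cdot 2 V^{2} = - 8 V^{2}$)
$O{\left(o \right)} = 0$
$\left(a{\left(7 \right)} - 32\right) O{\left(q{\left(-1,3 \right)} \right)} = \left(- 8 \cdot 7^{2} - 32\right) 0 = \left(\left(-8\right) 49 - 32\right) 0 = \left(-392 - 32\right) 0 = \left(-424\right) 0 = 0$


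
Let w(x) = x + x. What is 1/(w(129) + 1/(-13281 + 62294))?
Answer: 49013/12645355 ≈ 0.0038760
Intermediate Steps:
w(x) = 2*x
1/(w(129) + 1/(-13281 + 62294)) = 1/(2*129 + 1/(-13281 + 62294)) = 1/(258 + 1/49013) = 1/(12645355/49013) = 49013/12645355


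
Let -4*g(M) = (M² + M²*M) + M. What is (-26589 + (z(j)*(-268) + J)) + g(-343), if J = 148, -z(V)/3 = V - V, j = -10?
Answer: 40130537/4 ≈ 1.0033e+7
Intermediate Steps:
z(V) = 0 (z(V) = -3*(V - V) = -3*0 = 0)
g(M) = -M/4 - M²/4 - M³/4 (g(M) = -((M² + M²*M) + M)/4 = -((M² + M³) + M)/4 = -(M + M² + M³)/4 = -M/4 - M²/4 - M³/4)
(-26589 + (z(j)*(-268) + J)) + g(-343) = (-26589 + (0*(-268) + 148)) - ¼*(-343)*(1 - 343 + (-343)²) = (-26589 + (0 + 148)) - ¼*(-343)*(1 - 343 + 117649) = (-26589 + 148) - ¼*(-343)*117307 = -26441 + 40236301/4 = 40130537/4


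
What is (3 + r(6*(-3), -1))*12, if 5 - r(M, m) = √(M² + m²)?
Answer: 96 - 60*√13 ≈ -120.33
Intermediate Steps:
r(M, m) = 5 - √(M² + m²)
(3 + r(6*(-3), -1))*12 = (3 + (5 - √((6*(-3))² + (-1)²)))*12 = (3 + (5 - √((-18)² + 1)))*12 = (3 + (5 - √(324 + 1)))*12 = (3 + (5 - √325))*12 = (3 + (5 - 5*√13))*12 = (8 - 5*√13)*12 = 96 - 60*√13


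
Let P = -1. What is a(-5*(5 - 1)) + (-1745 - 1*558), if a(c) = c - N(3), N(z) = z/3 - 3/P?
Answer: -2327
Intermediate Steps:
N(z) = 3 + z/3 (N(z) = z/3 - 3/(-1) = z*(1/3) - 3*(-1) = z/3 + 3 = 3 + z/3)
a(c) = -4 + c (a(c) = c - (3 + (1/3)*3) = c - (3 + 1) = c - 1*4 = c - 4 = -4 + c)
a(-5*(5 - 1)) + (-1745 - 1*558) = (-4 - 5*(5 - 1)) + (-1745 - 1*558) = (-4 - 5*4) + (-1745 - 558) = (-4 - 20) - 2303 = -24 - 2303 = -2327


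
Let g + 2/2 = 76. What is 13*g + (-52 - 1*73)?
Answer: 850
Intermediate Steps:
g = 75 (g = -1 + 76 = 75)
13*g + (-52 - 1*73) = 13*75 + (-52 - 1*73) = 975 + (-52 - 73) = 975 - 125 = 850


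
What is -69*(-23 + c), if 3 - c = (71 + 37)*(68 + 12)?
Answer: 597540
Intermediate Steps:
c = -8637 (c = 3 - (71 + 37)*(68 + 12) = 3 - 108*80 = 3 - 1*8640 = 3 - 8640 = -8637)
-69*(-23 + c) = -69*(-23 - 8637) = -69*(-8660) = 597540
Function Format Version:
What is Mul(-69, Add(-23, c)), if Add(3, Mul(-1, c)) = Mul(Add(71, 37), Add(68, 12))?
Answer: 597540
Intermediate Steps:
c = -8637 (c = Add(3, Mul(-1, Mul(Add(71, 37), Add(68, 12)))) = Add(3, Mul(-1, Mul(108, 80))) = Add(3, Mul(-1, 8640)) = Add(3, -8640) = -8637)
Mul(-69, Add(-23, c)) = Mul(-69, Add(-23, -8637)) = Mul(-69, -8660) = 597540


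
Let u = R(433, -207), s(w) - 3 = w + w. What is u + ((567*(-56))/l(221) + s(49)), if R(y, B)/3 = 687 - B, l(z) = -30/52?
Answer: 289099/5 ≈ 57820.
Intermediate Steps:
s(w) = 3 + 2*w (s(w) = 3 + (w + w) = 3 + 2*w)
l(z) = -15/26 (l(z) = -30*1/52 = -15/26)
R(y, B) = 2061 - 3*B (R(y, B) = 3*(687 - B) = 2061 - 3*B)
u = 2682 (u = 2061 - 3*(-207) = 2061 + 621 = 2682)
u + ((567*(-56))/l(221) + s(49)) = 2682 + ((567*(-56))/(-15/26) + (3 + 2*49)) = 2682 + (-31752*(-26/15) + (3 + 98)) = 2682 + (275184/5 + 101) = 2682 + 275689/5 = 289099/5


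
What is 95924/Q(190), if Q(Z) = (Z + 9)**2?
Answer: 95924/39601 ≈ 2.4223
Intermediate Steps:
Q(Z) = (9 + Z)**2
95924/Q(190) = 95924/((9 + 190)**2) = 95924/(199**2) = 95924/39601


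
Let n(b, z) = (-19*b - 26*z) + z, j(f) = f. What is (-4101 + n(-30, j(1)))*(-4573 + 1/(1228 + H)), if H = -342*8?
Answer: 6130619565/377 ≈ 1.6262e+7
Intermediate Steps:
H = -2736
n(b, z) = -25*z - 19*b (n(b, z) = (-26*z - 19*b) + z = -25*z - 19*b)
(-4101 + n(-30, j(1)))*(-4573 + 1/(1228 + H)) = (-4101 + (-25*1 - 19*(-30)))*(-4573 + 1/(1228 - 2736)) = (-4101 + (-25 + 570))*(-4573 + 1/(-1508)) = (-4101 + 545)*(-4573 - 1/1508) = -3556*(-6896085/1508) = 6130619565/377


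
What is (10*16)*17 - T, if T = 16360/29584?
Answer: 10056515/3698 ≈ 2719.4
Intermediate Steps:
T = 2045/3698 (T = 16360*(1/29584) = 2045/3698 ≈ 0.55300)
(10*16)*17 - T = (10*16)*17 - 1*2045/3698 = 160*17 - 2045/3698 = 2720 - 2045/3698 = 10056515/3698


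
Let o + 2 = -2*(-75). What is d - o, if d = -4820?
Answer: -4968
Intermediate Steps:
o = 148 (o = -2 - 2*(-75) = -2 + 150 = 148)
d - o = -4820 - 1*148 = -4820 - 148 = -4968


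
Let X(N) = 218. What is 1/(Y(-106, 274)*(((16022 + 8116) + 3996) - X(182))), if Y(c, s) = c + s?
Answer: 1/4689888 ≈ 2.1322e-7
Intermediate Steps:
1/(Y(-106, 274)*(((16022 + 8116) + 3996) - X(182))) = 1/((-106 + 274)*(((16022 + 8116) + 3996) - 1*218)) = 1/(168*((24138 + 3996) - 218)) = 1/(168*(28134 - 218)) = (1/168)/27916 = (1/168)*(1/27916) = 1/4689888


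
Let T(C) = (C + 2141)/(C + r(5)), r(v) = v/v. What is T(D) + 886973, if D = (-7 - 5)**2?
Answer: 25722674/29 ≈ 8.8699e+5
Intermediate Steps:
r(v) = 1
D = 144 (D = (-12)**2 = 144)
T(C) = (2141 + C)/(1 + C) (T(C) = (C + 2141)/(C + 1) = (2141 + C)/(1 + C))
T(D) + 886973 = (2141 + 144)/(1 + 144) + 886973 = 2285/145 + 886973 = (1/145)*2285 + 886973 = 457/29 + 886973 = 25722674/29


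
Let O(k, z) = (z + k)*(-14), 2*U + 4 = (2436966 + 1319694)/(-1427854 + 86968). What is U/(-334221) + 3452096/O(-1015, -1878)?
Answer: 1161460066186565/13626924044041 ≈ 85.233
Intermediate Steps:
U = -760017/223481 (U = -2 + ((2436966 + 1319694)/(-1427854 + 86968))/2 = -2 + (3756660/(-1340886))/2 = -2 + (3756660*(-1/1340886))/2 = -2 + (½)*(-626110/223481) = -2 - 313055/223481 = -760017/223481 ≈ -3.4008)
O(k, z) = -14*k - 14*z (O(k, z) = (k + z)*(-14) = -14*k - 14*z)
U/(-334221) + 3452096/O(-1015, -1878) = -760017/223481/(-334221) + 3452096/(-14*(-1015) - 14*(-1878)) = -760017/223481*(-1/334221) + 3452096/(14210 + 26292) = 6847/672901291 + 3452096/40502 = 6847/672901291 + 3452096*(1/40502) = 6847/672901291 + 1726048/20251 = 1161460066186565/13626924044041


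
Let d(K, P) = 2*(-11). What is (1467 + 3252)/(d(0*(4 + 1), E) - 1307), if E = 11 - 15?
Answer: -1573/443 ≈ -3.5508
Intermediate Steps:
E = -4
d(K, P) = -22
(1467 + 3252)/(d(0*(4 + 1), E) - 1307) = (1467 + 3252)/(-22 - 1307) = 4719/(-1329) = 4719*(-1/1329) = -1573/443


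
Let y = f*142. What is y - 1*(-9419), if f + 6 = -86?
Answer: -3645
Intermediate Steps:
f = -92 (f = -6 - 86 = -92)
y = -13064 (y = -92*142 = -13064)
y - 1*(-9419) = -13064 - 1*(-9419) = -13064 + 9419 = -3645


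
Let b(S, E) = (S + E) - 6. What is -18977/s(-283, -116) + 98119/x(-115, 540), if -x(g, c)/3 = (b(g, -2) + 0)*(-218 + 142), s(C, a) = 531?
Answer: -21640451/551532 ≈ -39.237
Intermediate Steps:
b(S, E) = -6 + E + S (b(S, E) = (E + S) - 6 = -6 + E + S)
x(g, c) = -1824 + 228*g (x(g, c) = -3*((-6 - 2 + g) + 0)*(-218 + 142) = -3*((-8 + g) + 0)*(-76) = -3*(-8 + g)*(-76) = -3*(608 - 76*g) = -1824 + 228*g)
-18977/s(-283, -116) + 98119/x(-115, 540) = -18977/531 + 98119/(-1824 + 228*(-115)) = -18977*1/531 + 98119/(-1824 - 26220) = -18977/531 + 98119/(-28044) = -18977/531 + 98119*(-1/28044) = -18977/531 - 98119/28044 = -21640451/551532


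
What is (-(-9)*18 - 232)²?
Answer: 4900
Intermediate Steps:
(-(-9)*18 - 232)² = (-1*(-162) - 232)² = (162 - 232)² = (-70)² = 4900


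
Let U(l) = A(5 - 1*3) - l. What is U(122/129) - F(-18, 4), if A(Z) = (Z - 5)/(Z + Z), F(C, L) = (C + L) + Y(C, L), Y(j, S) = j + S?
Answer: 13573/516 ≈ 26.304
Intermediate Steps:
Y(j, S) = S + j
F(C, L) = 2*C + 2*L (F(C, L) = (C + L) + (L + C) = (C + L) + (C + L) = 2*C + 2*L)
A(Z) = (-5 + Z)/(2*Z) (A(Z) = (-5 + Z)/((2*Z)) = (-5 + Z)*(1/(2*Z)) = (-5 + Z)/(2*Z))
U(l) = -¾ - l (U(l) = (-5 + (5 - 1*3))/(2*(5 - 1*3)) - l = (-5 + (5 - 3))/(2*(5 - 3)) - l = (½)*(-5 + 2)/2 - l = (½)*(½)*(-3) - l = -¾ - l)
U(122/129) - F(-18, 4) = (-¾ - 122/129) - (2*(-18) + 2*4) = (-¾ - 122/129) - (-36 + 8) = (-¾ - 1*122/129) - 1*(-28) = (-¾ - 122/129) + 28 = -875/516 + 28 = 13573/516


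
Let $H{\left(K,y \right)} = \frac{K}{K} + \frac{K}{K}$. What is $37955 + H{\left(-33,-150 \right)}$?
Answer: $37957$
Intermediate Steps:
$H{\left(K,y \right)} = 2$ ($H{\left(K,y \right)} = 1 + 1 = 2$)
$37955 + H{\left(-33,-150 \right)} = 37955 + 2 = 37957$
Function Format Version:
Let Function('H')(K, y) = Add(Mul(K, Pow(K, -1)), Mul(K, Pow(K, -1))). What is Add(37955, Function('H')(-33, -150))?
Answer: 37957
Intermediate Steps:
Function('H')(K, y) = 2 (Function('H')(K, y) = Add(1, 1) = 2)
Add(37955, Function('H')(-33, -150)) = Add(37955, 2) = 37957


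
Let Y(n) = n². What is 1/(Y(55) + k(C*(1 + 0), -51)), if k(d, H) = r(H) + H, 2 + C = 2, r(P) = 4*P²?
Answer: 1/13378 ≈ 7.4750e-5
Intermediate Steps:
C = 0 (C = -2 + 2 = 0)
k(d, H) = H + 4*H² (k(d, H) = 4*H² + H = H + 4*H²)
1/(Y(55) + k(C*(1 + 0), -51)) = 1/(55² - 51*(1 + 4*(-51))) = 1/(3025 - 51*(1 - 204)) = 1/(3025 - 51*(-203)) = 1/(3025 + 10353) = 1/13378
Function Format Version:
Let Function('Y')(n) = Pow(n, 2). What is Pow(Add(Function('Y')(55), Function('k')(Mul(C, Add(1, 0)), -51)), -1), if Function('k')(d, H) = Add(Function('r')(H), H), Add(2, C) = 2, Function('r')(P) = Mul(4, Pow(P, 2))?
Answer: Rational(1, 13378) ≈ 7.4750e-5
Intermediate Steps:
C = 0 (C = Add(-2, 2) = 0)
Function('k')(d, H) = Add(H, Mul(4, Pow(H, 2))) (Function('k')(d, H) = Add(Mul(4, Pow(H, 2)), H) = Add(H, Mul(4, Pow(H, 2))))
Pow(Add(Function('Y')(55), Function('k')(Mul(C, Add(1, 0)), -51)), -1) = Pow(Add(Pow(55, 2), Mul(-51, Add(1, Mul(4, -51)))), -1) = Pow(Add(3025, Mul(-51, Add(1, -204))), -1) = Pow(Add(3025, Mul(-51, -203)), -1) = Pow(Add(3025, 10353), -1) = Pow(13378, -1) = Rational(1, 13378)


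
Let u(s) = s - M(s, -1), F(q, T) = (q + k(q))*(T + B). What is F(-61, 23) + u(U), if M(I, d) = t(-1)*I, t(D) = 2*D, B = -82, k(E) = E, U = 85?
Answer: 7453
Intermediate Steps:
M(I, d) = -2*I (M(I, d) = (2*(-1))*I = -2*I)
F(q, T) = 2*q*(-82 + T) (F(q, T) = (q + q)*(T - 82) = (2*q)*(-82 + T) = 2*q*(-82 + T))
u(s) = 3*s (u(s) = s - (-2)*s = s + 2*s = 3*s)
F(-61, 23) + u(U) = 2*(-61)*(-82 + 23) + 3*85 = 2*(-61)*(-59) + 255 = 7198 + 255 = 7453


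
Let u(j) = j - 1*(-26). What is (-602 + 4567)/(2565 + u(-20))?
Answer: 3965/2571 ≈ 1.5422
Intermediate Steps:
u(j) = 26 + j (u(j) = j + 26 = 26 + j)
(-602 + 4567)/(2565 + u(-20)) = (-602 + 4567)/(2565 + (26 - 20)) = 3965/(2565 + 6) = 3965/2571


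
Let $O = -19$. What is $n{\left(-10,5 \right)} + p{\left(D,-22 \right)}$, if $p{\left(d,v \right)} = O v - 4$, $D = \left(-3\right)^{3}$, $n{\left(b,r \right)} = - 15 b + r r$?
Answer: $589$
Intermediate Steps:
$n{\left(b,r \right)} = r^{2} - 15 b$ ($n{\left(b,r \right)} = - 15 b + r^{2} = r^{2} - 15 b$)
$D = -27$
$p{\left(d,v \right)} = -4 - 19 v$ ($p{\left(d,v \right)} = - 19 v - 4 = -4 - 19 v$)
$n{\left(-10,5 \right)} + p{\left(D,-22 \right)} = \left(5^{2} - -150\right) - -414 = \left(25 + 150\right) + \left(-4 + 418\right) = 175 + 414 = 589$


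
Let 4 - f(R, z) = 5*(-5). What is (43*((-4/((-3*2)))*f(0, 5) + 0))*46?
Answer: 114724/3 ≈ 38241.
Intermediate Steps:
f(R, z) = 29 (f(R, z) = 4 - 5*(-5) = 4 - 1*(-25) = 4 + 25 = 29)
(43*((-4/((-3*2)))*f(0, 5) + 0))*46 = (43*(-4/((-3*2))*29 + 0))*46 = (43*(-4/(-6)*29 + 0))*46 = (43*(-4*(-⅙)*29 + 0))*46 = (43*((⅔)*29 + 0))*46 = (43*(58/3 + 0))*46 = (43*(58/3))*46 = (2494/3)*46 = 114724/3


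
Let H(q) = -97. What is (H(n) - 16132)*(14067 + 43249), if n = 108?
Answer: -930181364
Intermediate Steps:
(H(n) - 16132)*(14067 + 43249) = (-97 - 16132)*(14067 + 43249) = -16229*57316 = -930181364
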